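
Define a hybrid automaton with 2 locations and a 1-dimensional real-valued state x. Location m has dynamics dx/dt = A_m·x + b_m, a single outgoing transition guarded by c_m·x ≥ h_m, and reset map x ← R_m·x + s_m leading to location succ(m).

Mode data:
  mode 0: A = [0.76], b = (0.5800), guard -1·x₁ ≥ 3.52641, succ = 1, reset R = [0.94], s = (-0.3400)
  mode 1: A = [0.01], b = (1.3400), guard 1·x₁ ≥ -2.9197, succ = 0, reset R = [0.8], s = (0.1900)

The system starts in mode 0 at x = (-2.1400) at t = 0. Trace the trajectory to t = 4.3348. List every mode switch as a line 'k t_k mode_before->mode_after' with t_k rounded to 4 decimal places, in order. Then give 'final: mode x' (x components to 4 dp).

Mode 0: guard c·x = 3.5264 hit at Δt = 0.9166 (t = 0.9166), x⁻ = (-3.5264) → reset → x⁺ = (-3.6548), jump to mode 1
Mode 1: guard c·x = -2.9197 hit at Δt = 0.5624 (t = 1.4790), x⁻ = (-2.9197) → reset → x⁺ = (-2.1458), jump to mode 0
Mode 0: guard c·x = 3.5264 hit at Δt = 0.9111 (t = 2.3901), x⁻ = (-3.5264) → reset → x⁺ = (-3.6548), jump to mode 1
Mode 1: guard c·x = -2.9197 hit at Δt = 0.5624 (t = 2.9525), x⁻ = (-2.9197) → reset → x⁺ = (-2.1458), jump to mode 0
Mode 0: guard c·x = 3.5264 hit at Δt = 0.9111 (t = 3.8636), x⁻ = (-3.5264) → reset → x⁺ = (-3.6548), jump to mode 1
Mode 1: flow for 0.4712 to horizon, guard not reached → x = (-3.0392)

1 0.9166 0->1
2 1.4790 1->0
3 2.3901 0->1
4 2.9525 1->0
5 3.8636 0->1
final: 1 -3.0392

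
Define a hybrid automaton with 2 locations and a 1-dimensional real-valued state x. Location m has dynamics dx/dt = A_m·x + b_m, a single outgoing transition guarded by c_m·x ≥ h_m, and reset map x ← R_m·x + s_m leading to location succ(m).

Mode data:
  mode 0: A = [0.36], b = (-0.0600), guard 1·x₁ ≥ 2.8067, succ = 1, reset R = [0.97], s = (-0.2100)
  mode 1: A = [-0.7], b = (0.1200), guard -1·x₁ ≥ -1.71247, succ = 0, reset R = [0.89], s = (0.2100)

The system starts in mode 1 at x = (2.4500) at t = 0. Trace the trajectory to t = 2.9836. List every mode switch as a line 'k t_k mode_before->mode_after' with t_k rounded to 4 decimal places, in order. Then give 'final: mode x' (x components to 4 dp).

Mode 1: guard c·x = -1.7125 hit at Δt = 0.5587 (t = 0.5587), x⁻ = (1.7125) → reset → x⁺ = (1.7341), jump to mode 0
Mode 0: guard c·x = 2.8067 hit at Δt = 1.4482 (t = 2.0069), x⁻ = (2.8067) → reset → x⁺ = (2.5125), jump to mode 1
Mode 1: guard c·x = -1.7125 hit at Δt = 0.5974 (t = 2.6043), x⁻ = (1.7125) → reset → x⁺ = (1.7341), jump to mode 0
Mode 0: flow for 0.3793 to horizon, guard not reached → x = (1.9635)

1 0.5587 1->0
2 2.0069 0->1
3 2.6043 1->0
final: 0 1.9635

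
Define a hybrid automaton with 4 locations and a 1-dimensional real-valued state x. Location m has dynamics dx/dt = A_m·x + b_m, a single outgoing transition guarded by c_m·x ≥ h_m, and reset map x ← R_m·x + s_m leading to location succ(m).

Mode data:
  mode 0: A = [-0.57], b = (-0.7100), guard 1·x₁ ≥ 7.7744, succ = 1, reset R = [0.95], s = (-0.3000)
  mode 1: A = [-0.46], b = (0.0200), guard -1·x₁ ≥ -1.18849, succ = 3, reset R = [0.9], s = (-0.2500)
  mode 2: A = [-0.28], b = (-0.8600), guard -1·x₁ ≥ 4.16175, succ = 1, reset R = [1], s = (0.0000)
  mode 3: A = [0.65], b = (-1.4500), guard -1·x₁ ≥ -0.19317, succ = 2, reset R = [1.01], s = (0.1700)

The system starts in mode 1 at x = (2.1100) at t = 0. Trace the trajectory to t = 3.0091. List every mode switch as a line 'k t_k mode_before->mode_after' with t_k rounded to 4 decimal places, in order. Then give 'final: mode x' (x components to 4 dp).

Mode 1: guard c·x = -1.1885 hit at Δt = 1.2836 (t = 1.2836), x⁻ = (1.1885) → reset → x⁺ = (0.8196), jump to mode 3
Mode 3: guard c·x = -0.1932 hit at Δt = 0.5652 (t = 1.8488), x⁻ = (0.1932) → reset → x⁺ = (0.3651), jump to mode 2
Mode 2: flow for 1.1603 to horizon, guard not reached → x = (-0.5882)

1 1.2836 1->3
2 1.8488 3->2
final: 2 -0.5882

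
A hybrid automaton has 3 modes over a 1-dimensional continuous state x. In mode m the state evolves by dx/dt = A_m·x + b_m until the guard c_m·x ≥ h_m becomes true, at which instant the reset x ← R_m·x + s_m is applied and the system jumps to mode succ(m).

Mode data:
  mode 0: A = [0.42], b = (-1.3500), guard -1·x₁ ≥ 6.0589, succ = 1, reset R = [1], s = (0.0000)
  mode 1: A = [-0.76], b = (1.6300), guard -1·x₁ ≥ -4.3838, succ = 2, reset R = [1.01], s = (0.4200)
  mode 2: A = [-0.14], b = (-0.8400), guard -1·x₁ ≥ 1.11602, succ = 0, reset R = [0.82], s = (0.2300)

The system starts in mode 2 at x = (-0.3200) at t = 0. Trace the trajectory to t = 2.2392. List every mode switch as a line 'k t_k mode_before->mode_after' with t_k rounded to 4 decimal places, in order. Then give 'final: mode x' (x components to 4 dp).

1 1.0785 2->0
final: 0 -3.1349

Mode 2: guard c·x = 1.1160 hit at Δt = 1.0785 (t = 1.0785), x⁻ = (-1.1160) → reset → x⁺ = (-0.6851), jump to mode 0
Mode 0: flow for 1.1607 to horizon, guard not reached → x = (-3.1349)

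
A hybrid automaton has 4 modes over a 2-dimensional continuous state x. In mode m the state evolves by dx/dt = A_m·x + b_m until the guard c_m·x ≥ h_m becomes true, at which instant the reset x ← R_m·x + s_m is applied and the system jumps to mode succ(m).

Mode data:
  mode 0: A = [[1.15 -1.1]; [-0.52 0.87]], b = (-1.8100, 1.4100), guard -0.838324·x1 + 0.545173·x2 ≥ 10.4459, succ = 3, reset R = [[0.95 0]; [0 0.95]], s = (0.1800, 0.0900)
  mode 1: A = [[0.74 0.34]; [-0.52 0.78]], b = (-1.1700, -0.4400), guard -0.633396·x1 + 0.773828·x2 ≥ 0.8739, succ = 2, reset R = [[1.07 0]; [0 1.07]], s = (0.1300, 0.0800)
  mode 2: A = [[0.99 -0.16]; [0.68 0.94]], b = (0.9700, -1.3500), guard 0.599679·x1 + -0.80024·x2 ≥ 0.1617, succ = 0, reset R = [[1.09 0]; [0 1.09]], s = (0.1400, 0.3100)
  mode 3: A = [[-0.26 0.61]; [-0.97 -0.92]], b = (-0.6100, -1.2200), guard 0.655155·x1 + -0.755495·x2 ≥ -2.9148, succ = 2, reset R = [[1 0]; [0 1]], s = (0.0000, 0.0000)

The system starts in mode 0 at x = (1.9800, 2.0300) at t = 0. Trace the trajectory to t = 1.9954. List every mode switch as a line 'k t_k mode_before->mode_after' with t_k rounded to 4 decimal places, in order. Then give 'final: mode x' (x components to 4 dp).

1 1.1582 0->3
final: 3 -2.4263 5.3450

Mode 0: guard c·x = 10.4459 hit at Δt = 1.1582 (t = 1.1582), x⁻ = (-6.8637, 8.6063) → reset → x⁺ = (-6.3405, 8.2660), jump to mode 3
Mode 3: flow for 0.8372 to horizon, guard not reached → x = (-2.4263, 5.3450)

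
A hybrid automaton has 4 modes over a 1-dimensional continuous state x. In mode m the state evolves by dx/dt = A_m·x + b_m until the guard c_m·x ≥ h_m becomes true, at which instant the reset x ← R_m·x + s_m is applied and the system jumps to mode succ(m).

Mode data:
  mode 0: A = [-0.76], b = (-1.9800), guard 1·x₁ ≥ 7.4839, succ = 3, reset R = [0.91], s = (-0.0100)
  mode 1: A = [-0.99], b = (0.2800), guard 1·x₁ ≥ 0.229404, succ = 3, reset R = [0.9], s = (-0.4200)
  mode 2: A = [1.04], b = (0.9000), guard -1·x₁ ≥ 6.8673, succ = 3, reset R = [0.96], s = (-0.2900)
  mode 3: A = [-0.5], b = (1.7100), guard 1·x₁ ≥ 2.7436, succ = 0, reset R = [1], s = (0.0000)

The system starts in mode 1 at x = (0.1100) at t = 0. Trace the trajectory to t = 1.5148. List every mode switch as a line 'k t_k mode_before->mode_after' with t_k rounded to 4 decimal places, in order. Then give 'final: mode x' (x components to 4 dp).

1 1.1859 1->3
final: 3 0.3375

Mode 1: guard c·x = 0.2294 hit at Δt = 1.1859 (t = 1.1859), x⁻ = (0.2294) → reset → x⁺ = (-0.2135), jump to mode 3
Mode 3: flow for 0.3289 to horizon, guard not reached → x = (0.3375)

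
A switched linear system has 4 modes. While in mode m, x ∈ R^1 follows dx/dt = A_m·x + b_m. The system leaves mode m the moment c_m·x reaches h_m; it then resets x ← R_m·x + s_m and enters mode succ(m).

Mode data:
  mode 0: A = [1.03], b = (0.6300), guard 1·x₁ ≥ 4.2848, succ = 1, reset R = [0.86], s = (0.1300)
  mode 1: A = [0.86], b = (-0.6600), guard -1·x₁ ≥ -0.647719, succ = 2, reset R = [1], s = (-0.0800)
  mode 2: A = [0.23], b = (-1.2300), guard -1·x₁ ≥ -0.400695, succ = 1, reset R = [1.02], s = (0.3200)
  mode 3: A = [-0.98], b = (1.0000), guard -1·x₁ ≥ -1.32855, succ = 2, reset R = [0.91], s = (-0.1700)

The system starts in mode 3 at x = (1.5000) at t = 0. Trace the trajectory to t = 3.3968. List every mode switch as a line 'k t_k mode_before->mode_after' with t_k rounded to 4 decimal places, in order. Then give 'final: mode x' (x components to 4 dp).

1 0.4514 3->2
2 1.0520 2->1
3 2.3642 1->2
4 2.5135 2->1
final: 1 0.6847

Mode 3: guard c·x = -1.3285 hit at Δt = 0.4514 (t = 0.4514), x⁻ = (1.3286) → reset → x⁺ = (1.0390), jump to mode 2
Mode 2: guard c·x = -0.4007 hit at Δt = 0.6006 (t = 1.0520), x⁻ = (0.4007) → reset → x⁺ = (0.7287), jump to mode 1
Mode 1: guard c·x = -0.6477 hit at Δt = 1.3122 (t = 2.3642), x⁻ = (0.6477) → reset → x⁺ = (0.5677), jump to mode 2
Mode 2: guard c·x = -0.4007 hit at Δt = 0.1493 (t = 2.5135), x⁻ = (0.4007) → reset → x⁺ = (0.7287), jump to mode 1
Mode 1: flow for 0.8833 to horizon, guard not reached → x = (0.6847)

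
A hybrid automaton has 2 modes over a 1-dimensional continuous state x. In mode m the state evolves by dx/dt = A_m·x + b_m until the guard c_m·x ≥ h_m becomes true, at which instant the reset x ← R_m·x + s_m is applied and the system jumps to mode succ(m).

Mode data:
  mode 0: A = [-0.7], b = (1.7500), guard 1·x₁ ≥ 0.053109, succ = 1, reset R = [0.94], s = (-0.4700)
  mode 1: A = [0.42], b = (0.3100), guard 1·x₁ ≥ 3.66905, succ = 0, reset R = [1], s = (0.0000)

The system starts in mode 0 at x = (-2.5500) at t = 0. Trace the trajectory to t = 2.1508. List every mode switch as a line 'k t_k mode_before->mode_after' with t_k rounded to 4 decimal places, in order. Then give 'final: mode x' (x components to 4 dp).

Mode 0: guard c·x = 0.0531 hit at Δt = 1.0351 (t = 1.0351), x⁻ = (0.0531) → reset → x⁺ = (-0.4201), jump to mode 1
Mode 1: flow for 1.1157 to horizon, guard not reached → x = (-0.2300)

1 1.0351 0->1
final: 1 -0.2300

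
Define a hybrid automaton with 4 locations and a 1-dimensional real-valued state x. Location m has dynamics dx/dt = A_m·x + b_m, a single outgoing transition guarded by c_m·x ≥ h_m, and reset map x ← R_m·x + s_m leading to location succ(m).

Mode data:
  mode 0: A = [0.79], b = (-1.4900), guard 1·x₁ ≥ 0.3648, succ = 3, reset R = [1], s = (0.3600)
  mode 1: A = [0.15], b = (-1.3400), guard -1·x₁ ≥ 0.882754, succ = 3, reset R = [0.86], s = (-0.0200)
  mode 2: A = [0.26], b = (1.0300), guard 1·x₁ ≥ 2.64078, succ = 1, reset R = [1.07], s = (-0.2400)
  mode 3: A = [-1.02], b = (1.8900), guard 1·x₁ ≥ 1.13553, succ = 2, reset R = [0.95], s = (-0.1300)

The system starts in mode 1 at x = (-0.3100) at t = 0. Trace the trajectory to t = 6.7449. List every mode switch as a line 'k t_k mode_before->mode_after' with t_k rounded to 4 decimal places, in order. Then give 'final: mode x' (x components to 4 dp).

1 0.4008 1->3
2 1.6752 3->2
3 2.8140 2->1
4 5.7202 1->3
final: 3 0.9274

Mode 1: guard c·x = 0.8828 hit at Δt = 0.4008 (t = 0.4008), x⁻ = (-0.8828) → reset → x⁺ = (-0.7792), jump to mode 3
Mode 3: guard c·x = 1.1355 hit at Δt = 1.2744 (t = 1.6752), x⁻ = (1.1355) → reset → x⁺ = (0.9488), jump to mode 2
Mode 2: guard c·x = 2.6408 hit at Δt = 1.1388 (t = 2.8140), x⁻ = (2.6408) → reset → x⁺ = (2.5856), jump to mode 1
Mode 1: guard c·x = 0.8828 hit at Δt = 2.9062 (t = 5.7202), x⁻ = (-0.8828) → reset → x⁺ = (-0.7792), jump to mode 3
Mode 3: flow for 1.0247 to horizon, guard not reached → x = (0.9274)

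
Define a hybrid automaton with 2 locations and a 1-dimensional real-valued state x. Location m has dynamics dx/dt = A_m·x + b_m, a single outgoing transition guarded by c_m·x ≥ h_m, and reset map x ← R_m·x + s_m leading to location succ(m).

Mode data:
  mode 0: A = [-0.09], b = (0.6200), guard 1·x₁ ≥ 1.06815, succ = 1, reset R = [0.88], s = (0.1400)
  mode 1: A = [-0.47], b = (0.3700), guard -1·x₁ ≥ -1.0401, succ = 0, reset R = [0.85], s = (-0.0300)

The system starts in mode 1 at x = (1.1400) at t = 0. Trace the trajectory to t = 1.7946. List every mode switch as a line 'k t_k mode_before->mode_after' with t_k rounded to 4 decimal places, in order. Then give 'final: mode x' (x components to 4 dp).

1 0.7084 1->0
2 1.1097 0->1
3 1.4212 1->0
final: 0 1.0535

Mode 1: guard c·x = -1.0401 hit at Δt = 0.7084 (t = 0.7084), x⁻ = (1.0401) → reset → x⁺ = (0.8541), jump to mode 0
Mode 0: guard c·x = 1.0681 hit at Δt = 0.4013 (t = 1.1097), x⁻ = (1.0681) → reset → x⁺ = (1.0800), jump to mode 1
Mode 1: guard c·x = -1.0401 hit at Δt = 0.3115 (t = 1.4212), x⁻ = (1.0401) → reset → x⁺ = (0.8541), jump to mode 0
Mode 0: flow for 0.3734 to horizon, guard not reached → x = (1.0535)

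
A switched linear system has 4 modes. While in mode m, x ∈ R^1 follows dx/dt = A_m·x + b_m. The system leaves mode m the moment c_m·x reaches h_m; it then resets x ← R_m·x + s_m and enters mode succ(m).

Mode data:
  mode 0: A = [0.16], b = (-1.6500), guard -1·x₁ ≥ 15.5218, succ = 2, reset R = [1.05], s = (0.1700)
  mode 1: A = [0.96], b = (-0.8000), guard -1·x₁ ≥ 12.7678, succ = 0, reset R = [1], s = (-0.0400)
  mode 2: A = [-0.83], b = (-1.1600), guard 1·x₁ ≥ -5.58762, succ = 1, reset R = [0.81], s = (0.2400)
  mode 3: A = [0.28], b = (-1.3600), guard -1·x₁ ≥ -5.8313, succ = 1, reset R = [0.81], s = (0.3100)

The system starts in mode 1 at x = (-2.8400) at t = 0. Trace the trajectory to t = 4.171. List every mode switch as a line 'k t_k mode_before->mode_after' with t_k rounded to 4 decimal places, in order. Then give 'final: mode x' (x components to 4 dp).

Mode 1: guard c·x = 12.7678 hit at Δt = 1.3636 (t = 1.3636), x⁻ = (-12.7678) → reset → x⁺ = (-12.8078), jump to mode 0
Mode 0: guard c·x = 15.5218 hit at Δt = 0.6937 (t = 2.0573), x⁻ = (-15.5218) → reset → x⁺ = (-16.1279), jump to mode 2
Mode 2: guard c·x = -5.5876 hit at Δt = 1.5147 (t = 3.5720), x⁻ = (-5.5876) → reset → x⁺ = (-4.2860), jump to mode 1
Mode 1: flow for 0.5990 to horizon, guard not reached → x = (-8.2647)

1 1.3636 1->0
2 2.0573 0->2
3 3.5720 2->1
final: 1 -8.2647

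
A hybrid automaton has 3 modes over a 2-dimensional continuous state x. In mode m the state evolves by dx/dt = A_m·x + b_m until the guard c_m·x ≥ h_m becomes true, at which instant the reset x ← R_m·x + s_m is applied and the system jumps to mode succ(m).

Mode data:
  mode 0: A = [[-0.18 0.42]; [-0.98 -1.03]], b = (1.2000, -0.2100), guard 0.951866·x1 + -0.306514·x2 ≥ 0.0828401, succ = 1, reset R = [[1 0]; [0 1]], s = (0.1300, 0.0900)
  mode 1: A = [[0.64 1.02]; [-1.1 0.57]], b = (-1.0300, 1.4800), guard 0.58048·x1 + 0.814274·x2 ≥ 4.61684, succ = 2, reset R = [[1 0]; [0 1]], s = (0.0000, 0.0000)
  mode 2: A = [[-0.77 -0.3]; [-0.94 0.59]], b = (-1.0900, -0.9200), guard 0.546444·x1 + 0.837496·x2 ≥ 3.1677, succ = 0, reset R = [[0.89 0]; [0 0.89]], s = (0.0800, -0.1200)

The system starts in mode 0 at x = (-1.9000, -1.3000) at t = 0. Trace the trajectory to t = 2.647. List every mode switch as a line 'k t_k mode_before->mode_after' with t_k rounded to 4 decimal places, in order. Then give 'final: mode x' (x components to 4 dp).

Mode 0: guard c·x = 0.0828 hit at Δt = 1.5618 (t = 1.5618), x⁻ = (0.1096, 0.0700) → reset → x⁺ = (0.2396, 0.1600), jump to mode 1
Mode 1: flow for 1.0852 to horizon, guard not reached → x = (0.4772, 2.2902)

1 1.5618 0->1
final: 1 0.4772 2.2902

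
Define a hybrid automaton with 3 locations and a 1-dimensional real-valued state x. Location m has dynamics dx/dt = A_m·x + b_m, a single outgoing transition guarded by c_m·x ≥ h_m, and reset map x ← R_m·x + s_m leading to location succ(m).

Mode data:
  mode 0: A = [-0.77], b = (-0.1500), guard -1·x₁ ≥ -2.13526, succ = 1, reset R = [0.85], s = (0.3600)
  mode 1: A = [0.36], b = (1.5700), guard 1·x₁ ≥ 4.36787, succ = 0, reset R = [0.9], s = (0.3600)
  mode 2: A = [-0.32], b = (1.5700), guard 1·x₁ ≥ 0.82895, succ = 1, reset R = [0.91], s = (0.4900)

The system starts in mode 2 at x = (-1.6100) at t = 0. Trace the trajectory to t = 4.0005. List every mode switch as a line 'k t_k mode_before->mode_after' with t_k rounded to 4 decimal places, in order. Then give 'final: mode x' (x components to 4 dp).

Mode 2: guard c·x = 0.8289 hit at Δt = 1.4652 (t = 1.4652), x⁻ = (0.8290) → reset → x⁺ = (1.2443), jump to mode 1
Mode 1: guard c·x = 4.3679 hit at Δt = 1.2303 (t = 2.6955), x⁻ = (4.3679) → reset → x⁺ = (4.2911), jump to mode 0
Mode 0: guard c·x = -2.1353 hit at Δt = 0.8507 (t = 3.5462), x⁻ = (2.1353) → reset → x⁺ = (2.1750), jump to mode 1
Mode 1: flow for 0.4543 to horizon, guard not reached → x = (3.3363)

1 1.4652 2->1
2 2.6955 1->0
3 3.5462 0->1
final: 1 3.3363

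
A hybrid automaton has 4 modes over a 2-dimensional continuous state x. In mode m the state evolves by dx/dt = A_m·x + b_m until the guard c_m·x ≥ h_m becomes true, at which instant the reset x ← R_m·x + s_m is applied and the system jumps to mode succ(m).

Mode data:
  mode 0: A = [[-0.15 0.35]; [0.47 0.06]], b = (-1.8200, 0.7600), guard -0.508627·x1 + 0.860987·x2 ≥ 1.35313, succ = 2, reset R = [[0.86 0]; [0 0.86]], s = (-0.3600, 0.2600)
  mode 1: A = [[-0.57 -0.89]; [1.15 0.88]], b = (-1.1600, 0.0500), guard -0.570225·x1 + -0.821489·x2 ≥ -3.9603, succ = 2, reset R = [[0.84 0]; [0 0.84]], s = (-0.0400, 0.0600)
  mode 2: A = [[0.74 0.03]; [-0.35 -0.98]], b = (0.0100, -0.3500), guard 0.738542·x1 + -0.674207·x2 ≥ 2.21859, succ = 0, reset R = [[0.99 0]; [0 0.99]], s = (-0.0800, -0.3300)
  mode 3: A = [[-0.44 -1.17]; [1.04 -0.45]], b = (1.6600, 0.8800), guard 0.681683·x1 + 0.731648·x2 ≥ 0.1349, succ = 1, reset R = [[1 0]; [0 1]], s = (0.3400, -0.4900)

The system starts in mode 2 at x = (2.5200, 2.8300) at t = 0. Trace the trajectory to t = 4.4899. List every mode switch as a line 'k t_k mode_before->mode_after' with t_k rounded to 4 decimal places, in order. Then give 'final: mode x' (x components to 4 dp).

1 0.5705 2->0
2 1.5665 0->2
3 2.5747 2->0
4 3.8548 0->2
final: 2 0.7301 0.8528

Mode 2: guard c·x = 2.2186 hit at Δt = 0.5705 (t = 0.5705), x⁻ = (3.8913, 0.9719) → reset → x⁺ = (3.7724, 0.6322), jump to mode 0
Mode 0: guard c·x = 1.3531 hit at Δt = 0.9960 (t = 1.5665), x⁻ = (2.1535, 2.8438) → reset → x⁺ = (1.4920, 2.7057), jump to mode 2
Mode 2: guard c·x = 2.2186 hit at Δt = 1.0082 (t = 2.5747), x⁻ = (3.2277, 0.2451) → reset → x⁺ = (3.1155, -0.0874), jump to mode 0
Mode 0: guard c·x = 1.3531 hit at Δt = 1.2801 (t = 3.8548), x⁻ = (0.9176, 2.1137) → reset → x⁺ = (0.4291, 2.0778), jump to mode 2
Mode 2: flow for 0.6351 to horizon, guard not reached → x = (0.7301, 0.8528)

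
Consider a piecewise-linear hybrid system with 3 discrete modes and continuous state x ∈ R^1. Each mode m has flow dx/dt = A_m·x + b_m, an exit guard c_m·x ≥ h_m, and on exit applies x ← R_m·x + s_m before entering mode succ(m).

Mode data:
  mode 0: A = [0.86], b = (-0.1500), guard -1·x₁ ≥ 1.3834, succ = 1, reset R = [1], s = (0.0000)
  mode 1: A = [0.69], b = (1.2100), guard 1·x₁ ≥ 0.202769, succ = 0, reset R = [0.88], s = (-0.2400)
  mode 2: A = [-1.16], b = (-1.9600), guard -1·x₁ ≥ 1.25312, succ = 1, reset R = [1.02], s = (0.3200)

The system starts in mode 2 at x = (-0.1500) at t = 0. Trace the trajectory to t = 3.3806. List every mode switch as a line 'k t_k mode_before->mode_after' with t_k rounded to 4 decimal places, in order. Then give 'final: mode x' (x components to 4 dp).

Mode 2: guard c·x = 1.2531 hit at Δt = 1.0866 (t = 1.0866), x⁻ = (-1.2531) → reset → x⁺ = (-0.9582), jump to mode 1
Mode 1: guard c·x = 0.2028 hit at Δt = 1.3043 (t = 2.3909), x⁻ = (0.2028) → reset → x⁺ = (-0.0616), jump to mode 0
Mode 0: flow for 0.9897 to horizon, guard not reached → x = (-0.3783)

1 1.0866 2->1
2 2.3909 1->0
final: 0 -0.3783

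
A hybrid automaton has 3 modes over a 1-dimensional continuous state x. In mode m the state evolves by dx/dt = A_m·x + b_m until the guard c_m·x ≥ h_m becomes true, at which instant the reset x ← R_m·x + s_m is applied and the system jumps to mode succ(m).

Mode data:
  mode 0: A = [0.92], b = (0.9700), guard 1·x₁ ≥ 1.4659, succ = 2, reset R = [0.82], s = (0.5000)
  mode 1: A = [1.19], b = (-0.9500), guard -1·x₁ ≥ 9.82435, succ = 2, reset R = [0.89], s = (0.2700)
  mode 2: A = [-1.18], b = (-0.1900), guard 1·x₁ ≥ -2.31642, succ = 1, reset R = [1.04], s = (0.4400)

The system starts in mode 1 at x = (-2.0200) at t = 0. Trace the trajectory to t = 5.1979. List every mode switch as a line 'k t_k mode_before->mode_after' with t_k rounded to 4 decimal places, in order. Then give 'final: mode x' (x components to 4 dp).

Mode 1: guard c·x = 9.8244 hit at Δt = 1.1150 (t = 1.1150), x⁻ = (-9.8244) → reset → x⁺ = (-8.4737), jump to mode 2
Mode 2: guard c·x = -2.3164 hit at Δt = 1.1439 (t = 2.2589), x⁻ = (-2.3164) → reset → x⁺ = (-1.9691), jump to mode 1
Mode 1: guard c·x = 9.8244 hit at Δt = 1.1303 (t = 3.3892), x⁻ = (-9.8243) → reset → x⁺ = (-8.4737), jump to mode 2
Mode 2: guard c·x = -2.3164 hit at Δt = 1.1439 (t = 4.5331), x⁻ = (-2.3164) → reset → x⁺ = (-1.9691), jump to mode 1
Mode 1: flow for 0.6648 to horizon, guard not reached → x = (-5.3060)

1 1.1150 1->2
2 2.2589 2->1
3 3.3892 1->2
4 4.5331 2->1
final: 1 -5.3060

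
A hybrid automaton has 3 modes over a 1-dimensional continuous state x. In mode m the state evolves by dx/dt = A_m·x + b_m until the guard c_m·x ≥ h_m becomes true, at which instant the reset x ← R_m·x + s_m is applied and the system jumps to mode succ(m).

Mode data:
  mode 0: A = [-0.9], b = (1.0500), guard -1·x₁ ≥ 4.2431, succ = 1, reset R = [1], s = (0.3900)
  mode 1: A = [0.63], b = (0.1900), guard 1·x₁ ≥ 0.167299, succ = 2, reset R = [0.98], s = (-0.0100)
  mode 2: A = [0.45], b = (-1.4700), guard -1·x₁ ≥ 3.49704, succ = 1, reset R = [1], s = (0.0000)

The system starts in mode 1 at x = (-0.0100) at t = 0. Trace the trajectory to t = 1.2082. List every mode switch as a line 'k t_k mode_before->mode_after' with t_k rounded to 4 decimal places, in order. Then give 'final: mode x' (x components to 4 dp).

Mode 1: guard c·x = 0.1673 hit at Δt = 0.7540 (t = 0.7540), x⁻ = (0.1673) → reset → x⁺ = (0.1540), jump to mode 2
Mode 2: flow for 0.4542 to horizon, guard not reached → x = (-0.5519)

1 0.7540 1->2
final: 2 -0.5519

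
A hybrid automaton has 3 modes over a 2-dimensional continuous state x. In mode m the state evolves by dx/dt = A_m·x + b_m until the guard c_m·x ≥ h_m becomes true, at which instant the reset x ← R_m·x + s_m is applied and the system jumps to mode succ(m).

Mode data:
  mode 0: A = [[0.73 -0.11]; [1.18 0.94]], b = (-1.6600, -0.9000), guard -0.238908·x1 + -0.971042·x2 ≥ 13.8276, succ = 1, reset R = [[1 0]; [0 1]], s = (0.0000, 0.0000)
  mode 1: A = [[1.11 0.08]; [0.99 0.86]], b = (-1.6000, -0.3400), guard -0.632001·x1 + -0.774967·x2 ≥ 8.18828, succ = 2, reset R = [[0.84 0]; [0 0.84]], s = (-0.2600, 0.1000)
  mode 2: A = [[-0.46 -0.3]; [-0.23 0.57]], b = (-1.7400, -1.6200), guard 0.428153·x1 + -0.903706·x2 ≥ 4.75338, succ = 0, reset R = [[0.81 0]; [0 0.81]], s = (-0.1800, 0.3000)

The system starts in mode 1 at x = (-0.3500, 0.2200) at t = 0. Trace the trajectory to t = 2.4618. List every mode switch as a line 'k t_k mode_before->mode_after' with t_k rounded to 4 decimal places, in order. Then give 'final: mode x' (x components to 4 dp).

Mode 1: guard c·x = 8.1883 hit at Δt = 1.3154 (t = 1.3154), x⁻ = (-6.4773, -5.2836) → reset → x⁺ = (-5.7009, -4.3383), jump to mode 2
Mode 2: guard c·x = 4.7534 hit at Δt = 0.7636 (t = 2.0790), x⁻ = (-4.0298, -7.1691) → reset → x⁺ = (-3.4441, -5.5070), jump to mode 0
Mode 0: flow for 0.3828 to horizon, guard not reached → x = (-4.9133, -10.5455)

1 1.3154 1->2
2 2.0790 2->0
final: 0 -4.9133 -10.5455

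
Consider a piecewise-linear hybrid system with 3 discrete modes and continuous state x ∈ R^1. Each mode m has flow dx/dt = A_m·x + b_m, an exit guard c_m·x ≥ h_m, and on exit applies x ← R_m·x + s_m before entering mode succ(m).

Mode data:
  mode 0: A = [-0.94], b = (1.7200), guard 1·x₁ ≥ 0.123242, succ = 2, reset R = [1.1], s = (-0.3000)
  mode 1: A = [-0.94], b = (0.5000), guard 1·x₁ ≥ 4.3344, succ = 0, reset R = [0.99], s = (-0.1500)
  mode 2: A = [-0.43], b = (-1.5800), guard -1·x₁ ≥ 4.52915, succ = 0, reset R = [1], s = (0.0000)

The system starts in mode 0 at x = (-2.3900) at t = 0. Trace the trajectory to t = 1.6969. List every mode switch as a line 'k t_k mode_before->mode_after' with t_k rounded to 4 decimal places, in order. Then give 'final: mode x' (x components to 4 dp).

Mode 0: guard c·x = 0.1232 hit at Δt = 0.9631 (t = 0.9631), x⁻ = (0.1232) → reset → x⁺ = (-0.1644), jump to mode 2
Mode 2: flow for 0.7338 to horizon, guard not reached → x = (-1.1142)

1 0.9631 0->2
final: 2 -1.1142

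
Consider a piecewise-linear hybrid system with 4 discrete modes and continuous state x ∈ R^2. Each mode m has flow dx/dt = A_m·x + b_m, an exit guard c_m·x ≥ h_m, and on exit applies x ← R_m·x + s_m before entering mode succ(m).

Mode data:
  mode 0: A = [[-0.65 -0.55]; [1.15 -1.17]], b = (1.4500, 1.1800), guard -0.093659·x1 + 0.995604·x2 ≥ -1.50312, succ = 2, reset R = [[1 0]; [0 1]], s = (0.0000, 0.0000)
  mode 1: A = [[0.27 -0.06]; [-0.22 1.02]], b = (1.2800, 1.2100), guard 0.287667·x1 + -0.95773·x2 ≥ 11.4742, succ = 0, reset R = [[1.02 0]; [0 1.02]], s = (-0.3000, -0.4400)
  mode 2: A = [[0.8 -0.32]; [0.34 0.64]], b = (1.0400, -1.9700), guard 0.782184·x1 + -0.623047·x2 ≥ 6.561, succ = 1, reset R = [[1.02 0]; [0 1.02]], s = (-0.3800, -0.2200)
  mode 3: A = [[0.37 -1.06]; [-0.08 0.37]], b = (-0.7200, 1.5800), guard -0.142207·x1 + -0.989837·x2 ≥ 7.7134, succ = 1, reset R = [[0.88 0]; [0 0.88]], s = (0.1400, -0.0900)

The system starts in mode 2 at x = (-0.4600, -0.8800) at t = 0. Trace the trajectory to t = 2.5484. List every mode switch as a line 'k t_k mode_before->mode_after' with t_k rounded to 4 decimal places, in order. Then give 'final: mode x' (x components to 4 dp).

Mode 2: guard c·x = 6.5610 hit at Δt = 1.3994 (t = 1.3994), x⁻ = (3.5578, -6.0639) → reset → x⁺ = (3.2490, -6.4052), jump to mode 1
Mode 1: guard c·x = 11.4742 hit at Δt = 0.5127 (t = 1.9121), x⁻ = (4.7072, -10.5667) → reset → x⁺ = (4.5014, -11.2181), jump to mode 0
Mode 0: flow for 0.6363 to horizon, guard not reached → x = (5.3993, -2.0671)

1 1.3994 2->1
2 1.9121 1->0
final: 0 5.3993 -2.0671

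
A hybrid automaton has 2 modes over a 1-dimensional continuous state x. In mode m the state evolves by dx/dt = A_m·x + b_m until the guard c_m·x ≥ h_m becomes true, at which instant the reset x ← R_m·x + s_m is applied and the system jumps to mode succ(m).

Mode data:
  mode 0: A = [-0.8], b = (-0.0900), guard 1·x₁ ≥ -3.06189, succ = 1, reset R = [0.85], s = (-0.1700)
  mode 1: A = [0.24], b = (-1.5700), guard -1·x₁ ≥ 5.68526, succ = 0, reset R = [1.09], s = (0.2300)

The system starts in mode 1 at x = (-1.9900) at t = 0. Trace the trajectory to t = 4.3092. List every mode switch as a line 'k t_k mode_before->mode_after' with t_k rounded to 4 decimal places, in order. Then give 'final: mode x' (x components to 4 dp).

Mode 1: guard c·x = 5.6853 hit at Δt = 1.4994 (t = 1.4994), x⁻ = (-5.6853) → reset → x⁺ = (-5.9669), jump to mode 0
Mode 0: guard c·x = -3.0619 hit at Δt = 0.8570 (t = 2.3564), x⁻ = (-3.0619) → reset → x⁺ = (-2.7726), jump to mode 1
Mode 1: guard c·x = 5.6853 hit at Δt = 1.1337 (t = 3.4901), x⁻ = (-5.6853) → reset → x⁺ = (-5.9669), jump to mode 0
Mode 0: flow for 0.8191 to horizon, guard not reached → x = (-3.1527)

1 1.4994 1->0
2 2.3564 0->1
3 3.4901 1->0
final: 0 -3.1527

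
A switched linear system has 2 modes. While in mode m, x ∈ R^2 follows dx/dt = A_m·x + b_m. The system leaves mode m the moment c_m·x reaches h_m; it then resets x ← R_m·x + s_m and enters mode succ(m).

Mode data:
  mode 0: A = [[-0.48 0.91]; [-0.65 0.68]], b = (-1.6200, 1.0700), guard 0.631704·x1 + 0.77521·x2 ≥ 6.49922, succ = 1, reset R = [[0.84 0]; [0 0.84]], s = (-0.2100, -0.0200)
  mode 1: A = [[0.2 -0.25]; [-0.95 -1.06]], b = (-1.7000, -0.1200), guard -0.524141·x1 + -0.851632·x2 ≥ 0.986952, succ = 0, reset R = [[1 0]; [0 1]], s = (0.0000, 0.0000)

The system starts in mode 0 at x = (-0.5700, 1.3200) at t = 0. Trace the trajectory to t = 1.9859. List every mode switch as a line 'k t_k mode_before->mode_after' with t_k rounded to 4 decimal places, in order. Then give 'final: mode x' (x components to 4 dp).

Mode 0: guard c·x = 6.4992 hit at Δt = 1.5605 (t = 1.5605), x⁻ = (2.0460, 6.7165) → reset → x⁺ = (1.5087, 5.6219), jump to mode 1
Mode 1: flow for 0.4254 to horizon, guard not reached → x = (0.4077, 3.2462)

1 1.5605 0->1
final: 1 0.4077 3.2462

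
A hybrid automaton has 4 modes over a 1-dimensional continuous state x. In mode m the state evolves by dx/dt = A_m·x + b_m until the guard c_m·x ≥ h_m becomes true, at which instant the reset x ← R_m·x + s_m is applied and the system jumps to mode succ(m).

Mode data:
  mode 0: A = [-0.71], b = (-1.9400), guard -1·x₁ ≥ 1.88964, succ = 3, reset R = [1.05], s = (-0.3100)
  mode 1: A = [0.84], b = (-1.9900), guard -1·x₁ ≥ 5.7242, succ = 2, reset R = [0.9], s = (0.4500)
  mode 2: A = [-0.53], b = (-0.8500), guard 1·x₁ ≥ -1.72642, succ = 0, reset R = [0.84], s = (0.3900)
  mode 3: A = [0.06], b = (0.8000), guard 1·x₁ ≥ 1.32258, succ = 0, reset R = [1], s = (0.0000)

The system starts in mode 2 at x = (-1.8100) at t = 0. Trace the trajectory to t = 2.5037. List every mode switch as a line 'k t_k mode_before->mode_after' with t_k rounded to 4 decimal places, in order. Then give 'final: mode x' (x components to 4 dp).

1 0.9805 2->0
2 1.9456 0->3
final: 3 -1.9182

Mode 2: guard c·x = -1.7264 hit at Δt = 0.9805 (t = 0.9805), x⁻ = (-1.7264) → reset → x⁺ = (-1.0602), jump to mode 0
Mode 0: guard c·x = 1.8896 hit at Δt = 0.9651 (t = 1.9456), x⁻ = (-1.8896) → reset → x⁺ = (-2.2941), jump to mode 3
Mode 3: flow for 0.5581 to horizon, guard not reached → x = (-1.9182)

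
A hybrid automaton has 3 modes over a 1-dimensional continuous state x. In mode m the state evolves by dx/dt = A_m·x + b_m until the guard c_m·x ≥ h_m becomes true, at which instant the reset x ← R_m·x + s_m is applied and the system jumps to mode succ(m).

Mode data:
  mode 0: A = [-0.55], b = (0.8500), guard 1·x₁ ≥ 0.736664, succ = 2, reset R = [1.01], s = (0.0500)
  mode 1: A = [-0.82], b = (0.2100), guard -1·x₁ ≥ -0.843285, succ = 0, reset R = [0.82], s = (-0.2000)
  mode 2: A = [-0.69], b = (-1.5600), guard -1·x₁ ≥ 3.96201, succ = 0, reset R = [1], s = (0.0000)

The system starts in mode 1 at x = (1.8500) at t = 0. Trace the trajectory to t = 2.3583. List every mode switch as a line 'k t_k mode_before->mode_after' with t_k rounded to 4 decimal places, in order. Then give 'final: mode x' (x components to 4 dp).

Mode 1: guard c·x = -0.8433 hit at Δt = 1.2178 (t = 1.2178), x⁻ = (0.8433) → reset → x⁺ = (0.4915), jump to mode 0
Mode 0: guard c·x = 0.7367 hit at Δt = 0.4814 (t = 1.6992), x⁻ = (0.7367) → reset → x⁺ = (0.7940), jump to mode 2
Mode 2: flow for 0.6591 to horizon, guard not reached → x = (-0.3223)

1 1.2178 1->0
2 1.6992 0->2
final: 2 -0.3223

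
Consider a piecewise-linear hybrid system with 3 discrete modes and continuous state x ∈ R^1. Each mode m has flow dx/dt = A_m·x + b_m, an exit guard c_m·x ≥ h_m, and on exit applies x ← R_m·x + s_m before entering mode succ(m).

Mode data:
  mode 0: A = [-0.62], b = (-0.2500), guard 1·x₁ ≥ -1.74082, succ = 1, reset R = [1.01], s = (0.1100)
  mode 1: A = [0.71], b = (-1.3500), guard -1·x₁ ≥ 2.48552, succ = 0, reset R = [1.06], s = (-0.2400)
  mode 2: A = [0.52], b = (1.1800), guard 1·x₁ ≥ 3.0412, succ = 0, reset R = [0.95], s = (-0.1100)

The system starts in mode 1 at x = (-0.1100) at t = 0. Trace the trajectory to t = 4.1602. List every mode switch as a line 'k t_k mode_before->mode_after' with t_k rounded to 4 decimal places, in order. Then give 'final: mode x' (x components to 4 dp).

1 1.0983 1->0
2 2.0885 0->1
3 2.3868 1->0
4 3.3770 0->1
5 3.6753 1->0
final: 0 -2.2329

Mode 1: guard c·x = 2.4855 hit at Δt = 1.0983 (t = 1.0983), x⁻ = (-2.4855) → reset → x⁺ = (-2.8747), jump to mode 0
Mode 0: guard c·x = -1.7408 hit at Δt = 0.9902 (t = 2.0885), x⁻ = (-1.7408) → reset → x⁺ = (-1.6482), jump to mode 1
Mode 1: guard c·x = 2.4855 hit at Δt = 0.2983 (t = 2.3868), x⁻ = (-2.4855) → reset → x⁺ = (-2.8747), jump to mode 0
Mode 0: guard c·x = -1.7408 hit at Δt = 0.9902 (t = 3.3770), x⁻ = (-1.7408) → reset → x⁺ = (-1.6482), jump to mode 1
Mode 1: guard c·x = 2.4855 hit at Δt = 0.2983 (t = 3.6753), x⁻ = (-2.4855) → reset → x⁺ = (-2.8747), jump to mode 0
Mode 0: flow for 0.4849 to horizon, guard not reached → x = (-2.2329)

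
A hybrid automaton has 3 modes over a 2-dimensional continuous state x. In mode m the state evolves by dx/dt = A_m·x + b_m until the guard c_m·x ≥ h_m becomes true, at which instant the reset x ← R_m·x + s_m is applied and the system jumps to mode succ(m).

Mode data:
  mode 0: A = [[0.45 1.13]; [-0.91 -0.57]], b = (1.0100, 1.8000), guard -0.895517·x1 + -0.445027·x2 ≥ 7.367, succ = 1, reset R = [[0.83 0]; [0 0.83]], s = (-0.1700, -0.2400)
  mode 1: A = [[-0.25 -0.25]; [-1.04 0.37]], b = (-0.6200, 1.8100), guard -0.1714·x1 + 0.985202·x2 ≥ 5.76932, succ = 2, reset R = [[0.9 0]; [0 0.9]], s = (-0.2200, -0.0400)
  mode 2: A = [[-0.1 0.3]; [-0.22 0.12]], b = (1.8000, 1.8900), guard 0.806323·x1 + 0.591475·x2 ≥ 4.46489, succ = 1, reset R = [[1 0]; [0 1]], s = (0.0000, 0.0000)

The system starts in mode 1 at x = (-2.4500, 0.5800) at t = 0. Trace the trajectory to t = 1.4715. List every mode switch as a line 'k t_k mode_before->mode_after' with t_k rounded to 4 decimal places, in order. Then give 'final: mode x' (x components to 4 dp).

1 0.8483 1->2
final: 2 -0.6258 6.6096

Mode 1: guard c·x = 5.7693 hit at Δt = 0.8483 (t = 0.8483), x⁻ = (-3.0053, 5.3331) → reset → x⁺ = (-2.9248, 4.7598), jump to mode 2
Mode 2: flow for 0.6232 to horizon, guard not reached → x = (-0.6258, 6.6096)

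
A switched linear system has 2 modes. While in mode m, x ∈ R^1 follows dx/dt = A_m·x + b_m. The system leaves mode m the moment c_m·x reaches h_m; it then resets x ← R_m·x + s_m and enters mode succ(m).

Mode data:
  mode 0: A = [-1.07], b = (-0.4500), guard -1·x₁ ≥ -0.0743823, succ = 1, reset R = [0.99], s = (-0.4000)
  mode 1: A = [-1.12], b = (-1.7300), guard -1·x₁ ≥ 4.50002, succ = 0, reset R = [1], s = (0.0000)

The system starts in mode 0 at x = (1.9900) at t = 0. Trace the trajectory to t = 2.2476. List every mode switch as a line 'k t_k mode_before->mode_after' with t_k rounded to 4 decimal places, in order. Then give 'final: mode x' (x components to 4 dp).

1 1.4796 0->1
final: 1 -1.0292

Mode 0: guard c·x = -0.0744 hit at Δt = 1.4796 (t = 1.4796), x⁻ = (0.0744) → reset → x⁺ = (-0.3264), jump to mode 1
Mode 1: flow for 0.7680 to horizon, guard not reached → x = (-1.0292)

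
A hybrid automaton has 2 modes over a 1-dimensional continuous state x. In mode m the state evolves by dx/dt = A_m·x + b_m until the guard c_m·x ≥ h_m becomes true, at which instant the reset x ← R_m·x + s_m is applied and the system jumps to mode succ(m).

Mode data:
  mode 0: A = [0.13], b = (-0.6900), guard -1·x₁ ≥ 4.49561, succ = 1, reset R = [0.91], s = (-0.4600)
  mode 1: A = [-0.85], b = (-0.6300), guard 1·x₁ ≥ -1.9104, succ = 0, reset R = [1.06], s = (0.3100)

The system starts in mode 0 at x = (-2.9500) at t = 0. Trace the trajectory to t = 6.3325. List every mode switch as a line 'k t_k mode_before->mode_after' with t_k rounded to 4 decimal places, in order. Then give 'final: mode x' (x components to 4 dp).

1 1.3198 0->1
2 2.7095 1->0
3 5.2754 0->1
final: 1 -2.2924

Mode 0: guard c·x = 4.4956 hit at Δt = 1.3198 (t = 1.3198), x⁻ = (-4.4956) → reset → x⁺ = (-4.5510), jump to mode 1
Mode 1: guard c·x = -1.9104 hit at Δt = 1.3897 (t = 2.7095), x⁻ = (-1.9104) → reset → x⁺ = (-1.7150), jump to mode 0
Mode 0: guard c·x = 4.4956 hit at Δt = 2.5659 (t = 5.2754), x⁻ = (-4.4956) → reset → x⁺ = (-4.5510), jump to mode 1
Mode 1: flow for 1.0571 to horizon, guard not reached → x = (-2.2924)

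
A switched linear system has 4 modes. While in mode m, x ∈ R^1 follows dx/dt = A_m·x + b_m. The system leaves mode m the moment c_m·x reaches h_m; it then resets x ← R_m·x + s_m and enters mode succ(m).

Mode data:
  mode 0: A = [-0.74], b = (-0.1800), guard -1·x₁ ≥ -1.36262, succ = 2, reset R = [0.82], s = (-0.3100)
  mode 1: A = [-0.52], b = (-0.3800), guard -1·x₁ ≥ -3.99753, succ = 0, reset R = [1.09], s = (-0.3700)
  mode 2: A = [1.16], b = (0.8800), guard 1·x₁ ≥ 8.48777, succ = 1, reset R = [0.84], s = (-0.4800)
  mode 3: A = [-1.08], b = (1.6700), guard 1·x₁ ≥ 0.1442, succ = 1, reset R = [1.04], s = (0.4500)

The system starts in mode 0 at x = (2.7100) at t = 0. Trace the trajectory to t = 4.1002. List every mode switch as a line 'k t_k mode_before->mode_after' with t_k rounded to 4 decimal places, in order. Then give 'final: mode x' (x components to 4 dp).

Mode 0: guard c·x = -1.3626 hit at Δt = 0.8233 (t = 0.8233), x⁻ = (1.3626) → reset → x⁺ = (0.8073), jump to mode 2
Mode 2: guard c·x = 8.4878 hit at Δt = 1.5308 (t = 2.3541), x⁻ = (8.4878) → reset → x⁺ = (6.6497), jump to mode 1
Mode 1: guard c·x = -3.9975 hit at Δt = 0.8563 (t = 3.2104), x⁻ = (3.9975) → reset → x⁺ = (3.9873), jump to mode 0
Mode 0: flow for 0.8898 to horizon, guard not reached → x = (1.9467)

1 0.8233 0->2
2 2.3541 2->1
3 3.2104 1->0
final: 0 1.9467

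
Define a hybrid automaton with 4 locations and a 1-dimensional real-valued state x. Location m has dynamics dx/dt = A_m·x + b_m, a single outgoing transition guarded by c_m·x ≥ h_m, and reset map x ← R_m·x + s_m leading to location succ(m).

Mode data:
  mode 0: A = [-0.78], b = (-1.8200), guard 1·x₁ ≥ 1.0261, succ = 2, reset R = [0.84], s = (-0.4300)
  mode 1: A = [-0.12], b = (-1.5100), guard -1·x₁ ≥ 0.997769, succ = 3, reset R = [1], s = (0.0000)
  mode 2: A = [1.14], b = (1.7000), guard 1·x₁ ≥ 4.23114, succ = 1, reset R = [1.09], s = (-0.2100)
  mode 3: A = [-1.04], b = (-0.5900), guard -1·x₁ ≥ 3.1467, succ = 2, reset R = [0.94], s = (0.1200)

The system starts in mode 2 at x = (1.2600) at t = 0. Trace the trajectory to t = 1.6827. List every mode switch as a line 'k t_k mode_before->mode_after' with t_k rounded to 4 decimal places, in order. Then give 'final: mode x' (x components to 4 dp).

1 0.6424 2->1
final: 1 2.4086

Mode 2: guard c·x = 4.2311 hit at Δt = 0.6424 (t = 0.6424), x⁻ = (4.2311) → reset → x⁺ = (4.4019), jump to mode 1
Mode 1: flow for 1.0403 to horizon, guard not reached → x = (2.4086)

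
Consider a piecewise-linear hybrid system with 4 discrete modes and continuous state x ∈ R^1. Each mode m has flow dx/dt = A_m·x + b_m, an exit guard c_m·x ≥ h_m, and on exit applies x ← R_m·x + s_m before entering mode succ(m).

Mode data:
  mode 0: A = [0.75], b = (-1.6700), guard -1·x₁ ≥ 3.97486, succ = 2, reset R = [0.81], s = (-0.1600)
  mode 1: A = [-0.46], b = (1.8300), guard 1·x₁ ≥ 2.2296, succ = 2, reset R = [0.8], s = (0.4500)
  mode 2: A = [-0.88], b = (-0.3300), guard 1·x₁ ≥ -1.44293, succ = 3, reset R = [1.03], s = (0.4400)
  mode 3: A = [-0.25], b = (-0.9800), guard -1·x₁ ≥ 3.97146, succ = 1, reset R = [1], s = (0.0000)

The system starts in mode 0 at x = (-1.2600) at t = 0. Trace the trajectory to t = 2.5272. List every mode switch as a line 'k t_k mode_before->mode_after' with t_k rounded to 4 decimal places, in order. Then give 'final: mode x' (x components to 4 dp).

1 0.7678 0->2
2 1.9433 2->3
final: 3 -1.4365

Mode 0: guard c·x = 3.9749 hit at Δt = 0.7678 (t = 0.7678), x⁻ = (-3.9749) → reset → x⁺ = (-3.3796), jump to mode 2
Mode 2: guard c·x = -1.4429 hit at Δt = 1.1755 (t = 1.9433), x⁻ = (-1.4429) → reset → x⁺ = (-1.0462), jump to mode 3
Mode 3: flow for 0.5839 to horizon, guard not reached → x = (-1.4365)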